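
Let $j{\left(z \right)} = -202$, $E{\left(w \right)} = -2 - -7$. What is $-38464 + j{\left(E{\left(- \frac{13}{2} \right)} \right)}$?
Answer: $-38666$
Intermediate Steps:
$E{\left(w \right)} = 5$ ($E{\left(w \right)} = -2 + 7 = 5$)
$-38464 + j{\left(E{\left(- \frac{13}{2} \right)} \right)} = -38464 - 202 = -38666$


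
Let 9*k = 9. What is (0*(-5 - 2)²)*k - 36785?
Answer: -36785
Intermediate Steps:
k = 1 (k = (⅑)*9 = 1)
(0*(-5 - 2)²)*k - 36785 = (0*(-5 - 2)²)*1 - 36785 = (0*(-7)²)*1 - 36785 = (0*49)*1 - 36785 = 0*1 - 36785 = 0 - 36785 = -36785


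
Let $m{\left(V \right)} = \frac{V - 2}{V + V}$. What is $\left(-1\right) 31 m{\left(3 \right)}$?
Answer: $- \frac{31}{6} \approx -5.1667$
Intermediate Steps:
$m{\left(V \right)} = \frac{-2 + V}{2 V}$
$\left(-1\right) 31 m{\left(3 \right)} = \left(-1\right) 31 \frac{-2 + 3}{2 \cdot 3} = - 31 \cdot \frac{1}{2} \cdot \frac{1}{3} \cdot 1 = \left(-31\right) \frac{1}{6} = - \frac{31}{6}$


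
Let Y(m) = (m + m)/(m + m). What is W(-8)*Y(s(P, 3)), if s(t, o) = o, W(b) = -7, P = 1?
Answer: -7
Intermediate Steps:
Y(m) = 1 (Y(m) = (2*m)/((2*m)) = (2*m)*(1/(2*m)) = 1)
W(-8)*Y(s(P, 3)) = -7*1 = -7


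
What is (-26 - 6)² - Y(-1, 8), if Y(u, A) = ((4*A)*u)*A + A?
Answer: 1272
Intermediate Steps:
Y(u, A) = A + 4*u*A² (Y(u, A) = (4*A*u)*A + A = 4*u*A² + A = A + 4*u*A²)
(-26 - 6)² - Y(-1, 8) = (-26 - 6)² - 8*(1 + 4*8*(-1)) = (-32)² - 8*(1 - 32) = 1024 - 8*(-31) = 1024 - 1*(-248) = 1024 + 248 = 1272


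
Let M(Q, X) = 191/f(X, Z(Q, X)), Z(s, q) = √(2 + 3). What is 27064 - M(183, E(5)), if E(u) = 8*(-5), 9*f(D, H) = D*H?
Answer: 27064 + 1719*√5/200 ≈ 27083.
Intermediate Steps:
Z(s, q) = √5
f(D, H) = D*H/9 (f(D, H) = (D*H)/9 = D*H/9)
E(u) = -40
M(Q, X) = 1719*√5/(5*X) (M(Q, X) = 191/((X*√5/9)) = 191*(9*√5/(5*X)) = 1719*√5/(5*X))
27064 - M(183, E(5)) = 27064 - 1719*√5/(5*(-40)) = 27064 - 1719*√5*(-1)/(5*40) = 27064 - (-1719)*√5/200 = 27064 + 1719*√5/200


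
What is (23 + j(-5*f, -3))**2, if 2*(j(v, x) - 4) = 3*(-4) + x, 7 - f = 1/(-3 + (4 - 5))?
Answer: 1521/4 ≈ 380.25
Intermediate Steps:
f = 29/4 (f = 7 - 1/(-3 + (4 - 5)) = 7 - 1/(-3 - 1) = 7 - 1/(-4) = 7 - 1*(-1/4) = 7 + 1/4 = 29/4 ≈ 7.2500)
j(v, x) = -2 + x/2 (j(v, x) = 4 + (3*(-4) + x)/2 = 4 + (-12 + x)/2 = 4 + (-6 + x/2) = -2 + x/2)
(23 + j(-5*f, -3))**2 = (23 + (-2 + (1/2)*(-3)))**2 = (23 + (-2 - 3/2))**2 = (23 - 7/2)**2 = (39/2)**2 = 1521/4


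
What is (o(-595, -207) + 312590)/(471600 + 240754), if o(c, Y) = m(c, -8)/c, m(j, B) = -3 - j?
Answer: 92995229/211925315 ≈ 0.43881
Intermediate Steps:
o(c, Y) = (-3 - c)/c
(o(-595, -207) + 312590)/(471600 + 240754) = ((-3 - 1*(-595))/(-595) + 312590)/(471600 + 240754) = (-(-3 + 595)/595 + 312590)/712354 = (-1/595*592 + 312590)*(1/712354) = (-592/595 + 312590)*(1/712354) = (185990458/595)*(1/712354) = 92995229/211925315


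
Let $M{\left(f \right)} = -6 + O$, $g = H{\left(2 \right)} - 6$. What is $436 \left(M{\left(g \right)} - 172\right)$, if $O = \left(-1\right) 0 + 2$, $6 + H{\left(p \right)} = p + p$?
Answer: $-76736$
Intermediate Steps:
$H{\left(p \right)} = -6 + 2 p$ ($H{\left(p \right)} = -6 + \left(p + p\right) = -6 + 2 p$)
$O = 2$ ($O = 0 + 2 = 2$)
$g = -8$ ($g = \left(-6 + 2 \cdot 2\right) - 6 = \left(-6 + 4\right) - 6 = -2 - 6 = -8$)
$M{\left(f \right)} = -4$ ($M{\left(f \right)} = -6 + 2 = -4$)
$436 \left(M{\left(g \right)} - 172\right) = 436 \left(-4 - 172\right) = 436 \left(-176\right) = -76736$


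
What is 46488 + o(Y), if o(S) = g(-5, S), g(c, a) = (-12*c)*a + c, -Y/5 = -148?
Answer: 90883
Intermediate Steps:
Y = 740 (Y = -5*(-148) = 740)
g(c, a) = c - 12*a*c (g(c, a) = -12*a*c + c = c - 12*a*c)
o(S) = -5 + 60*S (o(S) = -5*(1 - 12*S) = -5 + 60*S)
46488 + o(Y) = 46488 + (-5 + 60*740) = 46488 + (-5 + 44400) = 46488 + 44395 = 90883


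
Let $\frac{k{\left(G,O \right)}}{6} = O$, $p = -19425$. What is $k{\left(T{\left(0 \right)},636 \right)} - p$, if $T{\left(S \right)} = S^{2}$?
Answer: $23241$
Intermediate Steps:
$k{\left(G,O \right)} = 6 O$
$k{\left(T{\left(0 \right)},636 \right)} - p = 6 \cdot 636 - -19425 = 3816 + 19425 = 23241$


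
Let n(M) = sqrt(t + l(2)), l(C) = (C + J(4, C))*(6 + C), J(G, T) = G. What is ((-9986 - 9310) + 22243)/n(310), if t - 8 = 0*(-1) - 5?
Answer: 2947*sqrt(51)/51 ≈ 412.66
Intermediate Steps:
l(C) = (4 + C)*(6 + C) (l(C) = (C + 4)*(6 + C) = (4 + C)*(6 + C))
t = 3 (t = 8 + (0*(-1) - 5) = 8 + (0 - 5) = 8 - 5 = 3)
n(M) = sqrt(51) (n(M) = sqrt(3 + (24 + 2**2 + 10*2)) = sqrt(3 + (24 + 4 + 20)) = sqrt(3 + 48) = sqrt(51))
((-9986 - 9310) + 22243)/n(310) = ((-9986 - 9310) + 22243)/(sqrt(51)) = (-19296 + 22243)*(sqrt(51)/51) = 2947*(sqrt(51)/51) = 2947*sqrt(51)/51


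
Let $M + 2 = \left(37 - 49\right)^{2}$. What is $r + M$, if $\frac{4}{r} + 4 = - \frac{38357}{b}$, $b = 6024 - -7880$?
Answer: $\frac{1208050}{8543} \approx 141.41$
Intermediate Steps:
$b = 13904$ ($b = 6024 + 7880 = 13904$)
$r = - \frac{5056}{8543}$ ($r = \frac{4}{-4 - \frac{38357}{13904}} = \frac{4}{-4 - \frac{3487}{1264}} = \frac{4}{- \frac{8543}{1264}} = 4 \left(- \frac{1264}{8543}\right) = - \frac{5056}{8543} \approx -0.59183$)
$M = 142$ ($M = -2 + \left(37 - 49\right)^{2} = -2 + \left(-12\right)^{2} = -2 + 144 = 142$)
$r + M = - \frac{5056}{8543} + 142 = \frac{1208050}{8543}$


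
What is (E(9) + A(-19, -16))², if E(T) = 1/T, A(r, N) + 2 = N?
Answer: 25921/81 ≈ 320.01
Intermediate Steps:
A(r, N) = -2 + N
(E(9) + A(-19, -16))² = (1/9 + (-2 - 16))² = (⅑ - 18)² = (-161/9)² = 25921/81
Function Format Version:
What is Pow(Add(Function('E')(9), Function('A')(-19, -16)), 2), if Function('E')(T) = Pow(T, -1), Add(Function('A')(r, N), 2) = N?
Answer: Rational(25921, 81) ≈ 320.01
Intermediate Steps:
Function('A')(r, N) = Add(-2, N)
Pow(Add(Function('E')(9), Function('A')(-19, -16)), 2) = Pow(Add(Pow(9, -1), Add(-2, -16)), 2) = Pow(Add(Rational(1, 9), -18), 2) = Pow(Rational(-161, 9), 2) = Rational(25921, 81)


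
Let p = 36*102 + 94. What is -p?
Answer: -3766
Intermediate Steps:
p = 3766 (p = 3672 + 94 = 3766)
-p = -1*3766 = -3766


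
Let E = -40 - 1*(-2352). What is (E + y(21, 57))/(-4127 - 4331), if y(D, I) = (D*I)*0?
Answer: -1156/4229 ≈ -0.27335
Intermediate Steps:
y(D, I) = 0
E = 2312 (E = -40 + 2352 = 2312)
(E + y(21, 57))/(-4127 - 4331) = (2312 + 0)/(-4127 - 4331) = 2312/(-8458) = 2312*(-1/8458) = -1156/4229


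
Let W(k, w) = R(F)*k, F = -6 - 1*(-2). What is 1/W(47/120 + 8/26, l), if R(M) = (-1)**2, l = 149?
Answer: 1560/1091 ≈ 1.4299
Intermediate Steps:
F = -4 (F = -6 + 2 = -4)
R(M) = 1
W(k, w) = k (W(k, w) = 1*k = k)
1/W(47/120 + 8/26, l) = 1/(47/120 + 8/26) = 1/(47*(1/120) + 8*(1/26)) = 1/(47/120 + 4/13) = 1/(1091/1560) = 1560/1091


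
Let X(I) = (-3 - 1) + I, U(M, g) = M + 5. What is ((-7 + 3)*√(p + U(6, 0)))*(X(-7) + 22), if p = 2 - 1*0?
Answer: -44*√13 ≈ -158.64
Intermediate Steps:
U(M, g) = 5 + M
p = 2 (p = 2 + 0 = 2)
X(I) = -4 + I
((-7 + 3)*√(p + U(6, 0)))*(X(-7) + 22) = ((-7 + 3)*√(2 + (5 + 6)))*((-4 - 7) + 22) = (-4*√(2 + 11))*(-11 + 22) = -4*√13*11 = -44*√13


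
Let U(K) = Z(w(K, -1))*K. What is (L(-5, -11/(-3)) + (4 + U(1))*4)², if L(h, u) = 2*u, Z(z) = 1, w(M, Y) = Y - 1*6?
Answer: 6724/9 ≈ 747.11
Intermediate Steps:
w(M, Y) = -6 + Y (w(M, Y) = Y - 6 = -6 + Y)
U(K) = K (U(K) = 1*K = K)
(L(-5, -11/(-3)) + (4 + U(1))*4)² = (2*(-11/(-3)) + (4 + 1)*4)² = (2*(-11*(-⅓)) + 5*4)² = (2*(11/3) + 20)² = (22/3 + 20)² = (82/3)² = 6724/9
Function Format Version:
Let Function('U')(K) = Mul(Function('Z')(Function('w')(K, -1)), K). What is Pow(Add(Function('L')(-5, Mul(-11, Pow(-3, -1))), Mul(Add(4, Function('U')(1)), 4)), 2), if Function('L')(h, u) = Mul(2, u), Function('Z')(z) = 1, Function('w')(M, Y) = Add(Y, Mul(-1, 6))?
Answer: Rational(6724, 9) ≈ 747.11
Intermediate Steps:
Function('w')(M, Y) = Add(-6, Y) (Function('w')(M, Y) = Add(Y, -6) = Add(-6, Y))
Function('U')(K) = K (Function('U')(K) = Mul(1, K) = K)
Pow(Add(Function('L')(-5, Mul(-11, Pow(-3, -1))), Mul(Add(4, Function('U')(1)), 4)), 2) = Pow(Add(Mul(2, Mul(-11, Pow(-3, -1))), Mul(Add(4, 1), 4)), 2) = Pow(Add(Mul(2, Mul(-11, Rational(-1, 3))), Mul(5, 4)), 2) = Pow(Add(Mul(2, Rational(11, 3)), 20), 2) = Pow(Add(Rational(22, 3), 20), 2) = Pow(Rational(82, 3), 2) = Rational(6724, 9)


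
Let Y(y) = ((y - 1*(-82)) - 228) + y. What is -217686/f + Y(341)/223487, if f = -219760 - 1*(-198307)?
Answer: 16220496630/1598155537 ≈ 10.150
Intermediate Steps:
f = -21453 (f = -219760 + 198307 = -21453)
Y(y) = -146 + 2*y (Y(y) = ((y + 82) - 228) + y = ((82 + y) - 228) + y = (-146 + y) + y = -146 + 2*y)
-217686/f + Y(341)/223487 = -217686/(-21453) + (-146 + 2*341)/223487 = -217686*(-1/21453) + (-146 + 682)*(1/223487) = 72562/7151 + 536*(1/223487) = 72562/7151 + 536/223487 = 16220496630/1598155537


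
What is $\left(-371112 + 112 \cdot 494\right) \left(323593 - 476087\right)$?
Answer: $48155165296$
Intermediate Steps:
$\left(-371112 + 112 \cdot 494\right) \left(323593 - 476087\right) = \left(-371112 + 55328\right) \left(-152494\right) = \left(-315784\right) \left(-152494\right) = 48155165296$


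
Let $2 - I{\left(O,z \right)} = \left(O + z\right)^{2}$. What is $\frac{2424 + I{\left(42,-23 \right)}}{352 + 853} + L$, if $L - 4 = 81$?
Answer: $\frac{20898}{241} \approx 86.714$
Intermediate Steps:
$I{\left(O,z \right)} = 2 - \left(O + z\right)^{2}$
$L = 85$ ($L = 4 + 81 = 85$)
$\frac{2424 + I{\left(42,-23 \right)}}{352 + 853} + L = \frac{2424 + \left(2 - \left(42 - 23\right)^{2}\right)}{352 + 853} + 85 = \frac{2424 + \left(2 - 19^{2}\right)}{1205} + 85 = \left(2424 + \left(2 - 361\right)\right) \frac{1}{1205} + 85 = \left(2424 - 359\right) \frac{1}{1205} + 85 = 2065 \cdot \frac{1}{1205} + 85 = \frac{413}{241} + 85 = \frac{20898}{241}$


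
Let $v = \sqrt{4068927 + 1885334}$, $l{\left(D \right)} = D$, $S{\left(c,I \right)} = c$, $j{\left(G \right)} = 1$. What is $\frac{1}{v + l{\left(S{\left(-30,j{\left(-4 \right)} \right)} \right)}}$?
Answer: $\frac{30}{5953361} + \frac{\sqrt{5954261}}{5953361} \approx 0.00041491$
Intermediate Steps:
$v = \sqrt{5954261} \approx 2440.1$
$\frac{1}{v + l{\left(S{\left(-30,j{\left(-4 \right)} \right)} \right)}} = \frac{1}{\sqrt{5954261} - 30} = \frac{1}{-30 + \sqrt{5954261}}$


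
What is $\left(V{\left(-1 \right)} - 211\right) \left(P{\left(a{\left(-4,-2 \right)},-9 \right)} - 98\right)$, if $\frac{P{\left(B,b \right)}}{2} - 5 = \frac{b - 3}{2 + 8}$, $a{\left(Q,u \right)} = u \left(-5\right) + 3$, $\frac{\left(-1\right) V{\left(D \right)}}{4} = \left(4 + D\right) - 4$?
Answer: $\frac{93564}{5} \approx 18713.0$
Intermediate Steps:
$V{\left(D \right)} = - 4 D$ ($V{\left(D \right)} = - 4 \left(\left(4 + D\right) - 4\right) = - 4 D$)
$a{\left(Q,u \right)} = 3 - 5 u$ ($a{\left(Q,u \right)} = - 5 u + 3 = 3 - 5 u$)
$P{\left(B,b \right)} = \frac{47}{5} + \frac{b}{5}$ ($P{\left(B,b \right)} = 10 + 2 \frac{b - 3}{2 + 8} = 10 + 2 \frac{-3 + b}{10} = 10 + 2 \left(-3 + b\right) \frac{1}{10} = 10 + 2 \left(- \frac{3}{10} + \frac{b}{10}\right) = 10 + \left(- \frac{3}{5} + \frac{b}{5}\right) = \frac{47}{5} + \frac{b}{5}$)
$\left(V{\left(-1 \right)} - 211\right) \left(P{\left(a{\left(-4,-2 \right)},-9 \right)} - 98\right) = \left(\left(-4\right) \left(-1\right) - 211\right) \left(\left(\frac{47}{5} + \frac{1}{5} \left(-9\right)\right) - 98\right) = \left(4 - 211\right) \left(\left(\frac{47}{5} - \frac{9}{5}\right) + \left(-121 + 23\right)\right) = - 207 \left(\frac{38}{5} - 98\right) = \left(-207\right) \left(- \frac{452}{5}\right) = \frac{93564}{5}$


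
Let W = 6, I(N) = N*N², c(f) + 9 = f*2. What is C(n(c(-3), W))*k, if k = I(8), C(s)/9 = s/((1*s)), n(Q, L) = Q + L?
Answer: 4608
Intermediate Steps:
c(f) = -9 + 2*f (c(f) = -9 + f*2 = -9 + 2*f)
I(N) = N³
n(Q, L) = L + Q
C(s) = 9 (C(s) = 9*(s/((1*s))) = 9*(s/s) = 9*1 = 9)
k = 512 (k = 8³ = 512)
C(n(c(-3), W))*k = 9*512 = 4608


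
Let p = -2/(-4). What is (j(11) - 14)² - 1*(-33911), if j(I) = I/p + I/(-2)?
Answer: 135669/4 ≈ 33917.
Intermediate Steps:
p = ½ (p = -2*(-¼) = ½ ≈ 0.50000)
j(I) = 3*I/2 (j(I) = I/(½) + I/(-2) = I*2 + I*(-½) = 2*I - I/2 = 3*I/2)
(j(11) - 14)² - 1*(-33911) = ((3/2)*11 - 14)² - 1*(-33911) = (33/2 - 14)² + 33911 = (5/2)² + 33911 = 25/4 + 33911 = 135669/4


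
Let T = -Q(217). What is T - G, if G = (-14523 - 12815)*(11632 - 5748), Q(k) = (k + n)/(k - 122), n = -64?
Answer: 15281395087/95 ≈ 1.6086e+8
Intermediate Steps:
Q(k) = (-64 + k)/(-122 + k) (Q(k) = (k - 64)/(k - 122) = (-64 + k)/(-122 + k))
T = -153/95 (T = -(-64 + 217)/(-122 + 217) = -153/95 ≈ -1.6105)
G = -160856792 (G = -27338*5884 = -160856792)
T - G = -153/95 - 1*(-160856792) = -153/95 + 160856792 = 15281395087/95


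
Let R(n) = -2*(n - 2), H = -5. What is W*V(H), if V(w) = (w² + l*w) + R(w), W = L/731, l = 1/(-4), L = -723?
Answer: -116403/2924 ≈ -39.810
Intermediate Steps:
R(n) = 4 - 2*n (R(n) = -2*(-2 + n) = 4 - 2*n)
l = -¼ ≈ -0.25000
W = -723/731 ≈ -0.98906
V(w) = 4 + w² - 9*w/4 (V(w) = (w² - w/4) + (4 - 2*w) = 4 + w² - 9*w/4)
W*V(H) = -723*(4 + (-5)² - 9/4*(-5))/731 = -723*(4 + 25 + 45/4)/731 = -723/731*161/4 = -116403/2924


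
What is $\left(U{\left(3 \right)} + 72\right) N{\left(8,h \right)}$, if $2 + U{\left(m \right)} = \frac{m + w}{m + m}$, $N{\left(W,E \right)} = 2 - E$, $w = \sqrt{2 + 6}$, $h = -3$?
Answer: $\frac{705}{2} + \frac{5 \sqrt{2}}{3} \approx 354.86$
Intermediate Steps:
$w = 2 \sqrt{2}$ ($w = \sqrt{8} = 2 \sqrt{2} \approx 2.8284$)
$U{\left(m \right)} = -2 + \frac{m + 2 \sqrt{2}}{2 m}$ ($U{\left(m \right)} = -2 + \frac{m + 2 \sqrt{2}}{m + m} = -2 + \frac{m + 2 \sqrt{2}}{2 m}$)
$\left(U{\left(3 \right)} + 72\right) N{\left(8,h \right)} = \left(\left(- \frac{3}{2} + \frac{\sqrt{2}}{3}\right) + 72\right) \left(2 - -3\right) = \left(\left(- \frac{3}{2} + \sqrt{2} \cdot \frac{1}{3}\right) + 72\right) \left(2 + 3\right) = \left(\left(- \frac{3}{2} + \frac{\sqrt{2}}{3}\right) + 72\right) 5 = \left(\frac{141}{2} + \frac{\sqrt{2}}{3}\right) 5 = \frac{705}{2} + \frac{5 \sqrt{2}}{3}$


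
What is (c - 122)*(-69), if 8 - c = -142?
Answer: -1932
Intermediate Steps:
c = 150 (c = 8 - 1*(-142) = 8 + 142 = 150)
(c - 122)*(-69) = (150 - 122)*(-69) = 28*(-69) = -1932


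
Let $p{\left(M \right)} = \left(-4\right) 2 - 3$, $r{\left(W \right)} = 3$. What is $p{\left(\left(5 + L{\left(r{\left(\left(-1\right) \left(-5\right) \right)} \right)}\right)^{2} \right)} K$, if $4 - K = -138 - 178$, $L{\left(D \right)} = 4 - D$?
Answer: $-3520$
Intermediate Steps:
$K = 320$ ($K = 4 - \left(-138 - 178\right) = 4 - -316 = 4 + 316 = 320$)
$p{\left(M \right)} = -11$ ($p{\left(M \right)} = -8 - 3 = -11$)
$p{\left(\left(5 + L{\left(r{\left(\left(-1\right) \left(-5\right) \right)} \right)}\right)^{2} \right)} K = \left(-11\right) 320 = -3520$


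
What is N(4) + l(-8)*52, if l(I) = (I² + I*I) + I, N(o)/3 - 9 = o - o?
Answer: 6267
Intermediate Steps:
N(o) = 27 (N(o) = 27 + 3*(o - o) = 27 + 3*0 = 27 + 0 = 27)
l(I) = I + 2*I² (l(I) = (I² + I²) + I = 2*I² + I = I + 2*I²)
N(4) + l(-8)*52 = 27 - 8*(1 + 2*(-8))*52 = 27 - 8*(1 - 16)*52 = 27 - 8*(-15)*52 = 27 + 120*52 = 27 + 6240 = 6267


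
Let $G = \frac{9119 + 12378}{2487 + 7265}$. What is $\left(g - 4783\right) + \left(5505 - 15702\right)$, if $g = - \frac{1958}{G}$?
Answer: $- \frac{341119476}{21497} \approx -15868.0$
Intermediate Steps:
$G = \frac{21497}{9752} \approx 2.2044$
$g = - \frac{19094416}{21497}$ ($g = - \frac{1958}{\frac{21497}{9752}} = \left(-1958\right) \frac{9752}{21497} = - \frac{19094416}{21497} \approx -888.24$)
$\left(g - 4783\right) + \left(5505 - 15702\right) = \left(- \frac{19094416}{21497} - 4783\right) + \left(5505 - 15702\right) = - \frac{121914567}{21497} - 10197 = - \frac{341119476}{21497}$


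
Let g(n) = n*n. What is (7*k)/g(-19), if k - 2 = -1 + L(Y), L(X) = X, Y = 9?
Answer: 70/361 ≈ 0.19391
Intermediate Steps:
k = 10 (k = 2 + (-1 + 9) = 2 + 8 = 10)
g(n) = n²
(7*k)/g(-19) = (7*10)/((-19)²) = 70/361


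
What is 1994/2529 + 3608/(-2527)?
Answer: -4085794/6390783 ≈ -0.63933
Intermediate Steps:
1994/2529 + 3608/(-2527) = 1994*(1/2529) + 3608*(-1/2527) = 1994/2529 - 3608/2527 = -4085794/6390783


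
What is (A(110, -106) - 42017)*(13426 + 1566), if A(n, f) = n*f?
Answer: -804725584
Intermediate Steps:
A(n, f) = f*n
(A(110, -106) - 42017)*(13426 + 1566) = (-106*110 - 42017)*(13426 + 1566) = (-11660 - 42017)*14992 = -53677*14992 = -804725584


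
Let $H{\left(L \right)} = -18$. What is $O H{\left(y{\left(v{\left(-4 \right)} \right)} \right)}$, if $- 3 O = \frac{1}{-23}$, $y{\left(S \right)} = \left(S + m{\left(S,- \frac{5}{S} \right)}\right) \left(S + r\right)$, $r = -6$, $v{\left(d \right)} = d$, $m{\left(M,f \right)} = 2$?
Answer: $- \frac{6}{23} \approx -0.26087$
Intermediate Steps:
$y{\left(S \right)} = \left(-6 + S\right) \left(2 + S\right)$ ($y{\left(S \right)} = \left(S + 2\right) \left(S - 6\right) = \left(2 + S\right) \left(-6 + S\right) = \left(-6 + S\right) \left(2 + S\right)$)
$O = \frac{1}{69}$ ($O = - \frac{1}{3 \left(-23\right)} = \left(- \frac{1}{3}\right) \left(- \frac{1}{23}\right) = \frac{1}{69} \approx 0.014493$)
$O H{\left(y{\left(v{\left(-4 \right)} \right)} \right)} = \frac{1}{69} \left(-18\right) = - \frac{6}{23}$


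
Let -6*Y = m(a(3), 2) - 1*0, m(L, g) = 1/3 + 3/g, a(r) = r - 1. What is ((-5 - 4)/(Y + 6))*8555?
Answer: -554364/41 ≈ -13521.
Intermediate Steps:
a(r) = -1 + r
m(L, g) = ⅓ + 3/g (m(L, g) = 1*(⅓) + 3/g = ⅓ + 3/g)
Y = -11/36 (Y = -((⅓)*(9 + 2)/2 - 1*0)/6 = -((⅓)*(½)*11 + 0)/6 = -(11/6 + 0)/6 = -⅙*11/6 = -11/36 ≈ -0.30556)
((-5 - 4)/(Y + 6))*8555 = ((-5 - 4)/(-11/36 + 6))*8555 = -9/205/36*8555 = -9*36/205*8555 = -324/205*8555 = -554364/41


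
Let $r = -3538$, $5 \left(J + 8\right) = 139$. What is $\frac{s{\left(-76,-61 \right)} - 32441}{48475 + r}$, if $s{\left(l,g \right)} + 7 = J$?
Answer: $- \frac{54047}{74895} \approx -0.72164$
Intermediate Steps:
$J = \frac{99}{5}$ ($J = -8 + \frac{1}{5} \cdot 139 = -8 + \frac{139}{5} = \frac{99}{5} \approx 19.8$)
$s{\left(l,g \right)} = \frac{64}{5}$ ($s{\left(l,g \right)} = -7 + \frac{99}{5} = \frac{64}{5}$)
$\frac{s{\left(-76,-61 \right)} - 32441}{48475 + r} = \frac{\frac{64}{5} - 32441}{48475 - 3538} = - \frac{162141}{5 \cdot 44937} = \left(- \frac{162141}{5}\right) \frac{1}{44937} = - \frac{54047}{74895}$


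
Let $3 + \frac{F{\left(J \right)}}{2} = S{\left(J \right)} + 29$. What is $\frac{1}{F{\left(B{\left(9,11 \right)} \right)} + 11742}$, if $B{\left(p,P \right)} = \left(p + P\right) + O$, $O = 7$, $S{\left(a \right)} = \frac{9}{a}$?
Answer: $\frac{3}{35384} \approx 8.4784 \cdot 10^{-5}$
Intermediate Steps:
$B{\left(p,P \right)} = 7 + P + p$ ($B{\left(p,P \right)} = \left(p + P\right) + 7 = \left(P + p\right) + 7 = 7 + P + p$)
$F{\left(J \right)} = 52 + \frac{18}{J}$ ($F{\left(J \right)} = -6 + 2 \left(\frac{9}{J} + 29\right) = -6 + 2 \left(29 + \frac{9}{J}\right) = -6 + \left(58 + \frac{18}{J}\right) = 52 + \frac{18}{J}$)
$\frac{1}{F{\left(B{\left(9,11 \right)} \right)} + 11742} = \frac{1}{\left(52 + \frac{18}{7 + 11 + 9}\right) + 11742} = \frac{1}{\left(52 + \frac{18}{27}\right) + 11742} = \frac{1}{\left(52 + 18 \cdot \frac{1}{27}\right) + 11742} = \frac{1}{\left(52 + \frac{2}{3}\right) + 11742} = \frac{1}{\frac{158}{3} + 11742} = \frac{1}{\frac{35384}{3}} = \frac{3}{35384}$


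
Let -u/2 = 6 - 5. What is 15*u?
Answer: -30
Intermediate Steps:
u = -2 (u = -2*(6 - 5) = -2*1 = -2)
15*u = 15*(-2) = -30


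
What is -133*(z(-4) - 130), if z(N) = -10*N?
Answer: 11970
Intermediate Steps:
-133*(z(-4) - 130) = -133*(-10*(-4) - 130) = -133*(40 - 130) = -133*(-90) = 11970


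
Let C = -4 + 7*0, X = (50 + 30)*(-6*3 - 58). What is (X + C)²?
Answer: 37015056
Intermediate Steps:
X = -6080 (X = 80*(-18 - 58) = 80*(-76) = -6080)
C = -4 (C = -4 + 0 = -4)
(X + C)² = (-6080 - 4)² = (-6084)² = 37015056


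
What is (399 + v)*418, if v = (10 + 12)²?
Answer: 369094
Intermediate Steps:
v = 484 (v = 22² = 484)
(399 + v)*418 = (399 + 484)*418 = 883*418 = 369094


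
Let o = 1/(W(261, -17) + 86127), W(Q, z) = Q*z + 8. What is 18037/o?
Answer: 1473586826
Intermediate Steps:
W(Q, z) = 8 + Q*z
o = 1/81698 (o = 1/((8 + 261*(-17)) + 86127) = 1/((8 - 4437) + 86127) = 1/(-4429 + 86127) = 1/81698 ≈ 1.2240e-5)
18037/o = 18037/(1/81698) = 18037*81698 = 1473586826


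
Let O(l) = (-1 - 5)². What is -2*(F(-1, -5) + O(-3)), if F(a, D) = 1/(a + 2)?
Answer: -74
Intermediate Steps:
F(a, D) = 1/(2 + a)
O(l) = 36 (O(l) = (-6)² = 36)
-2*(F(-1, -5) + O(-3)) = -2*(1/(2 - 1) + 36) = -2*(1/1 + 36) = -2*(1 + 36) = -2*37 = -74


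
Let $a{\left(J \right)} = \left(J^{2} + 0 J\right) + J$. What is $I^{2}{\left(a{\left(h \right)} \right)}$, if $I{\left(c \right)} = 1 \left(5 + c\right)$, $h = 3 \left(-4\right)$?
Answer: $18769$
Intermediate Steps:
$h = -12$
$a{\left(J \right)} = J + J^{2}$ ($a{\left(J \right)} = \left(J^{2} + 0\right) + J = J^{2} + J = J + J^{2}$)
$I{\left(c \right)} = 5 + c$
$I^{2}{\left(a{\left(h \right)} \right)} = \left(5 - 12 \left(1 - 12\right)\right)^{2} = \left(5 - -132\right)^{2} = \left(5 + 132\right)^{2} = 137^{2} = 18769$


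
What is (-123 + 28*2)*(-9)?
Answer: 603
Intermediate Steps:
(-123 + 28*2)*(-9) = (-123 + 56)*(-9) = -67*(-9) = 603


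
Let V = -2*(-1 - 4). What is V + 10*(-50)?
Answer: -490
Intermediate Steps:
V = 10 (V = -2*(-5) = 10)
V + 10*(-50) = 10 + 10*(-50) = 10 - 500 = -490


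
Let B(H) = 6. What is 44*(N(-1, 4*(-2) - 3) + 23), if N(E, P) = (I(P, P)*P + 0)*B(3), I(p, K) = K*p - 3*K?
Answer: -446204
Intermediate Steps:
I(p, K) = -3*K + K*p
N(E, P) = 6*P²*(-3 + P) (N(E, P) = ((P*(-3 + P))*P + 0)*6 = (P²*(-3 + P) + 0)*6 = (P²*(-3 + P))*6 = 6*P²*(-3 + P))
44*(N(-1, 4*(-2) - 3) + 23) = 44*(6*(4*(-2) - 3)²*(-3 + (4*(-2) - 3)) + 23) = 44*(6*(-8 - 3)²*(-3 + (-8 - 3)) + 23) = 44*(6*(-11)²*(-3 - 11) + 23) = 44*(6*121*(-14) + 23) = 44*(-10164 + 23) = 44*(-10141) = -446204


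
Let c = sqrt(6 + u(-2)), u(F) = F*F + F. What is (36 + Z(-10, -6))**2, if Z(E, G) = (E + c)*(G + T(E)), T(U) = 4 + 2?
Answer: 1296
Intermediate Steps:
u(F) = F + F**2 (u(F) = F**2 + F = F + F**2)
T(U) = 6
c = 2*sqrt(2) (c = sqrt(6 - 2*(1 - 2)) = sqrt(6 - 2*(-1)) = sqrt(6 + 2) = sqrt(8) = 2*sqrt(2) ≈ 2.8284)
Z(E, G) = (6 + G)*(E + 2*sqrt(2)) (Z(E, G) = (E + 2*sqrt(2))*(G + 6) = (E + 2*sqrt(2))*(6 + G) = (6 + G)*(E + 2*sqrt(2)))
(36 + Z(-10, -6))**2 = (36 + (6*(-10) + 12*sqrt(2) - 10*(-6) + 2*(-6)*sqrt(2)))**2 = (36 + (-60 + 12*sqrt(2) + 60 - 12*sqrt(2)))**2 = (36 + 0)**2 = 36**2 = 1296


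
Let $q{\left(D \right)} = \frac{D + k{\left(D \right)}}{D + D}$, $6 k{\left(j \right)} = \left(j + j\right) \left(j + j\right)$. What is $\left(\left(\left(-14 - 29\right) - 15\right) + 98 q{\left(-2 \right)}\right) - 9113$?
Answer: $- \frac{27562}{3} \approx -9187.3$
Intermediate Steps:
$k{\left(j \right)} = \frac{2 j^{2}}{3}$ ($k{\left(j \right)} = \frac{\left(j + j\right) \left(j + j\right)}{6} = \frac{2 j 2 j}{6} = \frac{4 j^{2}}{6} = \frac{2 j^{2}}{3}$)
$q{\left(D \right)} = \frac{D + \frac{2 D^{2}}{3}}{2 D}$ ($q{\left(D \right)} = \frac{D + \frac{2 D^{2}}{3}}{D + D} = \frac{D + \frac{2 D^{2}}{3}}{2 D}$)
$\left(\left(\left(-14 - 29\right) - 15\right) + 98 q{\left(-2 \right)}\right) - 9113 = \left(\left(\left(-14 - 29\right) - 15\right) + 98 \left(\frac{1}{2} + \frac{1}{3} \left(-2\right)\right)\right) - 9113 = \left(\left(-43 + \left(-16 + 1\right)\right) + 98 \left(\frac{1}{2} - \frac{2}{3}\right)\right) - 9113 = \left(\left(-43 - 15\right) + 98 \left(- \frac{1}{6}\right)\right) - 9113 = \left(-58 - \frac{49}{3}\right) - 9113 = - \frac{223}{3} - 9113 = - \frac{27562}{3}$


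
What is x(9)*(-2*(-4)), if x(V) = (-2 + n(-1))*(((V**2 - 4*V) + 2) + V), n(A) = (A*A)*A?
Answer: -1344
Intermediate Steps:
n(A) = A**3 (n(A) = A**2*A = A**3)
x(V) = -6 - 3*V**2 + 9*V (x(V) = (-2 + (-1)**3)*(((V**2 - 4*V) + 2) + V) = (-2 - 1)*((2 + V**2 - 4*V) + V) = -3*(2 + V**2 - 3*V) = -6 - 3*V**2 + 9*V)
x(9)*(-2*(-4)) = (-6 - 3*9**2 + 9*9)*(-2*(-4)) = (-6 - 3*81 + 81)*8 = (-6 - 243 + 81)*8 = -168*8 = -1344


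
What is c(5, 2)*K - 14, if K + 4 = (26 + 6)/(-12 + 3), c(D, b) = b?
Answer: -262/9 ≈ -29.111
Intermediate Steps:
K = -68/9 (K = -4 + (26 + 6)/(-12 + 3) = -4 + 32/(-9) = -4 + 32*(-⅑) = -4 - 32/9 = -68/9 ≈ -7.5556)
c(5, 2)*K - 14 = 2*(-68/9) - 14 = -136/9 - 14 = -262/9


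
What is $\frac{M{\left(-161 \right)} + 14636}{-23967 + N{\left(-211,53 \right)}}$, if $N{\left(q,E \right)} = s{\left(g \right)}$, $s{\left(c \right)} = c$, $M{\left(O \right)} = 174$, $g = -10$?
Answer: $- \frac{14810}{23977} \approx -0.61767$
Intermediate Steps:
$N{\left(q,E \right)} = -10$
$\frac{M{\left(-161 \right)} + 14636}{-23967 + N{\left(-211,53 \right)}} = \frac{174 + 14636}{-23967 - 10} = \frac{14810}{-23977} = 14810 \left(- \frac{1}{23977}\right) = - \frac{14810}{23977}$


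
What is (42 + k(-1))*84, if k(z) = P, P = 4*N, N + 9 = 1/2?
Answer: 672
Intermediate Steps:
N = -17/2 (N = -9 + 1/2 = -9 + ½ = -17/2 ≈ -8.5000)
P = -34 (P = 4*(-17/2) = -34)
k(z) = -34
(42 + k(-1))*84 = (42 - 34)*84 = 8*84 = 672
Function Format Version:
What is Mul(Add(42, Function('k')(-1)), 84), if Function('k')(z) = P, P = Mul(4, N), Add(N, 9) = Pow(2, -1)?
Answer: 672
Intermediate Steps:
N = Rational(-17, 2) (N = Add(-9, Pow(2, -1)) = Add(-9, Rational(1, 2)) = Rational(-17, 2) ≈ -8.5000)
P = -34 (P = Mul(4, Rational(-17, 2)) = -34)
Function('k')(z) = -34
Mul(Add(42, Function('k')(-1)), 84) = Mul(Add(42, -34), 84) = Mul(8, 84) = 672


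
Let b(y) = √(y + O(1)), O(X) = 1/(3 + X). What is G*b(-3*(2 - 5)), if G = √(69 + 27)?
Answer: 2*√222 ≈ 29.799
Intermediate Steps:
b(y) = √(¼ + y) (b(y) = √(y + 1/(3 + 1)) = √(y + 1/4) = √(y + ¼) = √(¼ + y))
G = 4*√6 (G = √96 = 4*√6 ≈ 9.7980)
G*b(-3*(2 - 5)) = (4*√6)*(√(1 + 4*(-3*(2 - 5)))/2) = (4*√6)*(√(1 + 4*(-3*(-3)))/2) = (4*√6)*(√(1 + 4*9)/2) = (4*√6)*(√(1 + 36)/2) = (4*√6)*(√37/2) = 2*√222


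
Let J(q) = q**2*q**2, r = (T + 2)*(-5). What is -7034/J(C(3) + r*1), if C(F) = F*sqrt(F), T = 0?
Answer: -189418586/28398241 - 107198160*sqrt(3)/28398241 ≈ -13.208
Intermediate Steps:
r = -10 (r = (0 + 2)*(-5) = 2*(-5) = -10)
C(F) = F**(3/2)
J(q) = q**4
-7034/J(C(3) + r*1) = -7034/(3**(3/2) - 10*1)**4 = -7034/(3*sqrt(3) - 10)**4 = -7034/(-10 + 3*sqrt(3))**4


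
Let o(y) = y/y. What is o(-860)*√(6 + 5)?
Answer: √11 ≈ 3.3166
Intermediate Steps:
o(y) = 1
o(-860)*√(6 + 5) = 1*√(6 + 5) = 1*√11 = √11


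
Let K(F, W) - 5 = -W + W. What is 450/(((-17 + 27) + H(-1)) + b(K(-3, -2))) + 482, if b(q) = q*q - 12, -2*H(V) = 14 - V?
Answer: 15842/31 ≈ 511.03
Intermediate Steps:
K(F, W) = 5 (K(F, W) = 5 + (-W + W) = 5 + 0 = 5)
H(V) = -7 + V/2 (H(V) = -(14 - V)/2 = -7 + V/2)
b(q) = -12 + q² (b(q) = q² - 12 = -12 + q²)
450/(((-17 + 27) + H(-1)) + b(K(-3, -2))) + 482 = 450/(((-17 + 27) + (-7 + (½)*(-1))) + (-12 + 5²)) + 482 = 450/((10 + (-7 - ½)) + (-12 + 25)) + 482 = 450/((10 - 15/2) + 13) + 482 = 450/(5/2 + 13) + 482 = 450/(31/2) + 482 = 450*(2/31) + 482 = 900/31 + 482 = 15842/31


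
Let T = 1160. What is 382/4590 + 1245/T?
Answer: 615767/532440 ≈ 1.1565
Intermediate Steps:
382/4590 + 1245/T = 382/4590 + 1245/1160 = 382*(1/4590) + 1245*(1/1160) = 191/2295 + 249/232 = 615767/532440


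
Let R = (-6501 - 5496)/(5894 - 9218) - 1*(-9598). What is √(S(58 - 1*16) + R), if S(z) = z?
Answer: √2959777963/554 ≈ 98.202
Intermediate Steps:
R = 10638583/1108 (R = -11997/(-3324) + 9598 = -11997*(-1/3324) + 9598 = 3999/1108 + 9598 = 10638583/1108 ≈ 9601.6)
√(S(58 - 1*16) + R) = √((58 - 1*16) + 10638583/1108) = √((58 - 16) + 10638583/1108) = √(42 + 10638583/1108) = √(10685119/1108) = √2959777963/554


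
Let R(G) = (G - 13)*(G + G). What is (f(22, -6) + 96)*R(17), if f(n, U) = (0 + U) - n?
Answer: 9248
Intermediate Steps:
R(G) = 2*G*(-13 + G) (R(G) = (-13 + G)*(2*G) = 2*G*(-13 + G))
f(n, U) = U - n
(f(22, -6) + 96)*R(17) = ((-6 - 1*22) + 96)*(2*17*(-13 + 17)) = ((-6 - 22) + 96)*(2*17*4) = (-28 + 96)*136 = 68*136 = 9248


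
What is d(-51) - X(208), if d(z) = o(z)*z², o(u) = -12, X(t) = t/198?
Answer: -3090092/99 ≈ -31213.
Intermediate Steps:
X(t) = t/198 (X(t) = t*(1/198) = t/198)
d(z) = -12*z²
d(-51) - X(208) = -12*(-51)² - 208/198 = -12*2601 - 1*104/99 = -31212 - 104/99 = -3090092/99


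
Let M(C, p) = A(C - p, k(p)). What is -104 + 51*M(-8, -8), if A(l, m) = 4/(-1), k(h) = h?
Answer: -308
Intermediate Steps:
A(l, m) = -4 (A(l, m) = 4*(-1) = -4)
M(C, p) = -4
-104 + 51*M(-8, -8) = -104 + 51*(-4) = -104 - 204 = -308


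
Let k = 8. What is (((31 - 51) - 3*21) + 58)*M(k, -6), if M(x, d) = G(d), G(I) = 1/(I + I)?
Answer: 25/12 ≈ 2.0833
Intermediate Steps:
G(I) = 1/(2*I)
M(x, d) = 1/(2*d)
(((31 - 51) - 3*21) + 58)*M(k, -6) = (((31 - 51) - 3*21) + 58)*((½)/(-6)) = ((-20 - 63) + 58)*((½)*(-⅙)) = (-83 + 58)*(-1/12) = -25*(-1/12) = 25/12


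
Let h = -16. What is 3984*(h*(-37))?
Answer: 2358528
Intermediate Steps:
3984*(h*(-37)) = 3984*(-16*(-37)) = 3984*592 = 2358528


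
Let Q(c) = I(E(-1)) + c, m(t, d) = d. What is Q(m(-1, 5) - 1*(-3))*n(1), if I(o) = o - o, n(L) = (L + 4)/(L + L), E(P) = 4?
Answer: 20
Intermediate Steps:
n(L) = (4 + L)/(2*L) (n(L) = (4 + L)/((2*L)) = (4 + L)*(1/(2*L)) = (4 + L)/(2*L))
I(o) = 0
Q(c) = c (Q(c) = 0 + c = c)
Q(m(-1, 5) - 1*(-3))*n(1) = (5 - 1*(-3))*((½)*(4 + 1)/1) = (5 + 3)*((½)*1*5) = 8*(5/2) = 20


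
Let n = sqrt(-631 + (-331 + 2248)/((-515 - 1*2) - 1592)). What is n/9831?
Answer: 2*I*sqrt(78073774)/6911193 ≈ 0.002557*I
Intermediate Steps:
n = 2*I*sqrt(78073774)/703 (n = sqrt(-631 + 1917/((-515 - 2) - 1592)) = sqrt(-631 + 1917/(-517 - 1592)) = sqrt(-631 + 1917/(-2109)) = sqrt(-631 + 1917*(-1/2109)) = sqrt(-631 - 639/703) = sqrt(-444232/703) = 2*I*sqrt(78073774)/703 ≈ 25.138*I)
n/9831 = (2*I*sqrt(78073774)/703)/9831 = (2*I*sqrt(78073774)/703)*(1/9831) = 2*I*sqrt(78073774)/6911193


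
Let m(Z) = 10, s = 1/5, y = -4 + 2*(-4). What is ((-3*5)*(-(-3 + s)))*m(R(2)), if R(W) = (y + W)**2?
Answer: -420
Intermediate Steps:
y = -12 (y = -4 - 8 = -12)
s = 1/5 ≈ 0.20000
R(W) = (-12 + W)**2
((-3*5)*(-(-3 + s)))*m(R(2)) = ((-3*5)*(-(-3 + 1/5)))*10 = -(-15)*(-14)/5*10 = -15*14/5*10 = -42*10 = -420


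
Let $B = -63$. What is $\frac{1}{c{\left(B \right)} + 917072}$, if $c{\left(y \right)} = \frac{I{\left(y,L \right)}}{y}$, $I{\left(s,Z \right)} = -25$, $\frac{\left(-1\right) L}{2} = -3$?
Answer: $\frac{63}{57775561} \approx 1.0904 \cdot 10^{-6}$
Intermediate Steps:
$L = 6$ ($L = \left(-2\right) \left(-3\right) = 6$)
$c{\left(y \right)} = - \frac{25}{y}$
$\frac{1}{c{\left(B \right)} + 917072} = \frac{1}{- \frac{25}{-63} + 917072} = \frac{1}{\left(-25\right) \left(- \frac{1}{63}\right) + 917072} = \frac{1}{\frac{25}{63} + 917072} = \frac{1}{\frac{57775561}{63}} = \frac{63}{57775561}$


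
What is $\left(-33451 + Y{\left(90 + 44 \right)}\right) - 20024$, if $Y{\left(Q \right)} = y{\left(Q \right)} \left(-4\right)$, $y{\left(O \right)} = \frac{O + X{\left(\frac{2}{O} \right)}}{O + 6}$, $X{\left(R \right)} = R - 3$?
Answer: $- \frac{17915379}{335} \approx -53479.0$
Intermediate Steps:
$X{\left(R \right)} = -3 + R$ ($X{\left(R \right)} = R - 3 = -3 + R$)
$y{\left(O \right)} = \frac{-3 + O + \frac{2}{O}}{6 + O}$ ($y{\left(O \right)} = \frac{O - \left(3 - \frac{2}{O}\right)}{O + 6} = \frac{-3 + O + \frac{2}{O}}{6 + O}$)
$Y{\left(Q \right)} = - \frac{4 \left(2 + Q \left(-3 + Q\right)\right)}{Q \left(6 + Q\right)}$ ($Y{\left(Q \right)} = \frac{2 + Q \left(-3 + Q\right)}{Q \left(6 + Q\right)} \left(-4\right) = - \frac{4 \left(2 + Q \left(-3 + Q\right)\right)}{Q \left(6 + Q\right)}$)
$\left(-33451 + Y{\left(90 + 44 \right)}\right) - 20024 = \left(-33451 + \frac{4 \left(-2 - \left(90 + 44\right) \left(-3 + \left(90 + 44\right)\right)\right)}{\left(90 + 44\right) \left(6 + \left(90 + 44\right)\right)}\right) - 20024 = \left(-33451 + \frac{4 \left(-2 - 134 \left(-3 + 134\right)\right)}{134 \left(6 + 134\right)}\right) - 20024 = \left(-33451 + 4 \cdot \frac{1}{134} \cdot \frac{1}{140} \left(-2 - 134 \cdot 131\right)\right) - 20024 = \left(-33451 + 4 \cdot \frac{1}{134} \cdot \frac{1}{140} \left(-2 - 17554\right)\right) - 20024 = \left(-33451 + 4 \cdot \frac{1}{134} \cdot \frac{1}{140} \left(-17556\right)\right) - 20024 = \left(-33451 - \frac{1254}{335}\right) - 20024 = - \frac{11207339}{335} - 20024 = - \frac{17915379}{335}$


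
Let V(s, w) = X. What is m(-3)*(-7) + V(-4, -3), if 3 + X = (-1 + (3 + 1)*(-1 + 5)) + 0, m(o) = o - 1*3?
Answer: 54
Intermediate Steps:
m(o) = -3 + o (m(o) = o - 3 = -3 + o)
X = 12 (X = -3 + ((-1 + (3 + 1)*(-1 + 5)) + 0) = -3 + ((-1 + 4*4) + 0) = -3 + ((-1 + 16) + 0) = -3 + (15 + 0) = -3 + 15 = 12)
V(s, w) = 12
m(-3)*(-7) + V(-4, -3) = (-3 - 3)*(-7) + 12 = -6*(-7) + 12 = 42 + 12 = 54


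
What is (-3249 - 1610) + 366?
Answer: -4493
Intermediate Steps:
(-3249 - 1610) + 366 = -4859 + 366 = -4493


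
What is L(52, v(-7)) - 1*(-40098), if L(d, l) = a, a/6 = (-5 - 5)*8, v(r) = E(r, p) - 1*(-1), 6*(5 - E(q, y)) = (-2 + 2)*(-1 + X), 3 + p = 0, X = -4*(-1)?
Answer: 39618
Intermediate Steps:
X = 4
p = -3 (p = -3 + 0 = -3)
E(q, y) = 5 (E(q, y) = 5 - (-2 + 2)*(-1 + 4)/6 = 5 - 0*3 = 5 - ⅙*0 = 5 + 0 = 5)
v(r) = 6 (v(r) = 5 - 1*(-1) = 5 + 1 = 6)
a = -480 (a = 6*((-5 - 5)*8) = 6*(-10*8) = 6*(-80) = -480)
L(d, l) = -480
L(52, v(-7)) - 1*(-40098) = -480 - 1*(-40098) = -480 + 40098 = 39618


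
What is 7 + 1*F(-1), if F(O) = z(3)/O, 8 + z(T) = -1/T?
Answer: 46/3 ≈ 15.333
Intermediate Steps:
z(T) = -8 - 1/T
F(O) = -25/(3*O) (F(O) = (-8 - 1/3)/O = -25/(3*O))
7 + 1*F(-1) = 7 + 1*(-25/3/(-1)) = 7 + 1*(-25/3*(-1)) = 7 + 1*(25/3) = 7 + 25/3 = 46/3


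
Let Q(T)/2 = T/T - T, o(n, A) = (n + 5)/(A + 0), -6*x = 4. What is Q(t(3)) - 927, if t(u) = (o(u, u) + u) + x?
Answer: -935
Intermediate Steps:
x = -⅔ (x = -⅙*4 = -⅔ ≈ -0.66667)
o(n, A) = (5 + n)/A
t(u) = -⅔ + u + (5 + u)/u (t(u) = ((5 + u)/u + u) - ⅔ = (u + (5 + u)/u) - ⅔ = -⅔ + u + (5 + u)/u)
Q(T) = 2 - 2*T (Q(T) = 2*(T/T - T) = 2*(1 - T) = 2 - 2*T)
Q(t(3)) - 927 = (2 - 2*(⅓ + 3 + 5/3)) - 927 = (2 - 2*5) - 927 = (2 - 10) - 927 = -8 - 927 = -935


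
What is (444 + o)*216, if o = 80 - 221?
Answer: 65448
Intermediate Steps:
o = -141
(444 + o)*216 = (444 - 141)*216 = 303*216 = 65448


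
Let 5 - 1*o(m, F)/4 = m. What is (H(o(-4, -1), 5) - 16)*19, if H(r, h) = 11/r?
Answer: -10735/36 ≈ -298.19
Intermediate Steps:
o(m, F) = 20 - 4*m
(H(o(-4, -1), 5) - 16)*19 = (11/(20 - 4*(-4)) - 16)*19 = (11/(20 + 16) - 16)*19 = (11/36 - 16)*19 = -565/36*19 = -10735/36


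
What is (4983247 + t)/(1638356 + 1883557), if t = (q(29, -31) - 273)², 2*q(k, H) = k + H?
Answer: 5058323/3521913 ≈ 1.4362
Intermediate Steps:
q(k, H) = H/2 + k/2 (q(k, H) = (k + H)/2 = (H + k)/2 = H/2 + k/2)
t = 75076 (t = (((½)*(-31) + (½)*29) - 273)² = ((-31/2 + 29/2) - 273)² = (-1 - 273)² = (-274)² = 75076)
(4983247 + t)/(1638356 + 1883557) = (4983247 + 75076)/(1638356 + 1883557) = 5058323/3521913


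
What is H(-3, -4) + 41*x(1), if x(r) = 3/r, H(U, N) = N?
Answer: 119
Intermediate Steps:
H(-3, -4) + 41*x(1) = -4 + 41*(3/1) = -4 + 41*(3*1) = -4 + 41*3 = -4 + 123 = 119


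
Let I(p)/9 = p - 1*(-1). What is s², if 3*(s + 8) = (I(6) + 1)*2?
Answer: 10816/9 ≈ 1201.8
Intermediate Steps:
I(p) = 9 + 9*p (I(p) = 9*(p - 1*(-1)) = 9*(p + 1) = 9*(1 + p) = 9 + 9*p)
s = 104/3 (s = -8 + (((9 + 9*6) + 1)*2)/3 = -8 + (((9 + 54) + 1)*2)/3 = -8 + ((63 + 1)*2)/3 = -8 + (64*2)/3 = -8 + (⅓)*128 = -8 + 128/3 = 104/3 ≈ 34.667)
s² = (104/3)² = 10816/9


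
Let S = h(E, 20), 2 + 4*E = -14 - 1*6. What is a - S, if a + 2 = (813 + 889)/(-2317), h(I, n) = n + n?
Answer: -99016/2317 ≈ -42.735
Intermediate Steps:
E = -11/2 (E = -½ + (-14 - 1*6)/4 = -½ + (-14 - 6)/4 = -½ + (¼)*(-20) = -½ - 5 = -11/2 ≈ -5.5000)
h(I, n) = 2*n
S = 40 (S = 2*20 = 40)
a = -6336/2317 (a = -2 + (813 + 889)/(-2317) = -2 + 1702*(-1/2317) = -2 - 1702/2317 = -6336/2317 ≈ -2.7346)
a - S = -6336/2317 - 1*40 = -6336/2317 - 40 = -99016/2317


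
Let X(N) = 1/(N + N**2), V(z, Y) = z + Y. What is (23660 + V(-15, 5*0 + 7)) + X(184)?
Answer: 805114081/34040 ≈ 23652.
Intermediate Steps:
V(z, Y) = Y + z
(23660 + V(-15, 5*0 + 7)) + X(184) = (23660 + ((5*0 + 7) - 15)) + 1/(184*(1 + 184)) = (23660 + ((0 + 7) - 15)) + (1/184)/185 = (23660 + (7 - 15)) + (1/184)*(1/185) = (23660 - 8) + 1/34040 = 23652 + 1/34040 = 805114081/34040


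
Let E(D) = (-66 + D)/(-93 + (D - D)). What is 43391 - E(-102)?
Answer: 1345065/31 ≈ 43389.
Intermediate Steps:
E(D) = 22/31 - D/93 (E(D) = (-66 + D)/(-93 + 0) = (-66 + D)/(-93) = (-66 + D)*(-1/93) = 22/31 - D/93)
43391 - E(-102) = 43391 - (22/31 - 1/93*(-102)) = 43391 - (22/31 + 34/31) = 43391 - 1*56/31 = 43391 - 56/31 = 1345065/31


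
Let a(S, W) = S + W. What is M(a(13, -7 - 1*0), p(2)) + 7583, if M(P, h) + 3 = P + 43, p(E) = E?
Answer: 7629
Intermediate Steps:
M(P, h) = 40 + P (M(P, h) = -3 + (P + 43) = -3 + (43 + P) = 40 + P)
M(a(13, -7 - 1*0), p(2)) + 7583 = (40 + (13 + (-7 - 1*0))) + 7583 = (40 + (13 + (-7 + 0))) + 7583 = (40 + (13 - 7)) + 7583 = (40 + 6) + 7583 = 46 + 7583 = 7629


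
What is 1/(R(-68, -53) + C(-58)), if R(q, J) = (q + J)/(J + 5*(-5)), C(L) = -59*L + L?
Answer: 78/262513 ≈ 0.00029713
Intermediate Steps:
C(L) = -58*L
R(q, J) = (J + q)/(-25 + J) (R(q, J) = (J + q)/(J - 25) = (J + q)/(-25 + J))
1/(R(-68, -53) + C(-58)) = 1/((-53 - 68)/(-25 - 53) - 58*(-58)) = 1/(-121/(-78) + 3364) = 1/(-1/78*(-121) + 3364) = 1/(121/78 + 3364) = 1/(262513/78) = 78/262513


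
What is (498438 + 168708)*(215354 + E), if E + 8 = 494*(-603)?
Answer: -55063562256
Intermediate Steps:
E = -297890 (E = -8 + 494*(-603) = -8 - 297882 = -297890)
(498438 + 168708)*(215354 + E) = (498438 + 168708)*(215354 - 297890) = 667146*(-82536) = -55063562256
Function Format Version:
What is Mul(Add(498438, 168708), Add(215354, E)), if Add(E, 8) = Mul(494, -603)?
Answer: -55063562256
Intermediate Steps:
E = -297890 (E = Add(-8, Mul(494, -603)) = Add(-8, -297882) = -297890)
Mul(Add(498438, 168708), Add(215354, E)) = Mul(Add(498438, 168708), Add(215354, -297890)) = Mul(667146, -82536) = -55063562256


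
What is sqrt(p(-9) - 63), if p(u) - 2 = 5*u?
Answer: I*sqrt(106) ≈ 10.296*I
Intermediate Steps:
p(u) = 2 + 5*u
sqrt(p(-9) - 63) = sqrt((2 + 5*(-9)) - 63) = sqrt((2 - 45) - 63) = sqrt(-43 - 63) = sqrt(-106) = I*sqrt(106)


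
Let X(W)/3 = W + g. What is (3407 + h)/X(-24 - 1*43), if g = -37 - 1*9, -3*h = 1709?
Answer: -8512/1017 ≈ -8.3697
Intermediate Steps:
h = -1709/3 (h = -⅓*1709 = -1709/3 ≈ -569.67)
g = -46 (g = -37 - 9 = -46)
X(W) = -138 + 3*W (X(W) = 3*(W - 46) = 3*(-46 + W) = -138 + 3*W)
(3407 + h)/X(-24 - 1*43) = (3407 - 1709/3)/(-138 + 3*(-24 - 1*43)) = 8512/(3*(-138 + 3*(-24 - 43))) = 8512/(3*(-138 + 3*(-67))) = 8512/(3*(-138 - 201)) = (8512/3)/(-339) = (8512/3)*(-1/339) = -8512/1017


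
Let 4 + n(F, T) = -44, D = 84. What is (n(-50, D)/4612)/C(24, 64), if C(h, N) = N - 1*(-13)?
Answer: -12/88781 ≈ -0.00013516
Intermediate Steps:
n(F, T) = -48 (n(F, T) = -4 - 44 = -48)
C(h, N) = 13 + N (C(h, N) = N + 13 = 13 + N)
(n(-50, D)/4612)/C(24, 64) = (-48/4612)/(13 + 64) = -48*1/4612/77 = -12/1153*1/77 = -12/88781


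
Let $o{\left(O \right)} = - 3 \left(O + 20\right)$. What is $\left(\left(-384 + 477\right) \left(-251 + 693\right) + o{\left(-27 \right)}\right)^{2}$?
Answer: $1691430129$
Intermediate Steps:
$o{\left(O \right)} = -60 - 3 O$ ($o{\left(O \right)} = - 3 \left(20 + O\right) = -60 - 3 O$)
$\left(\left(-384 + 477\right) \left(-251 + 693\right) + o{\left(-27 \right)}\right)^{2} = \left(\left(-384 + 477\right) \left(-251 + 693\right) - -21\right)^{2} = \left(93 \cdot 442 + \left(-60 + 81\right)\right)^{2} = \left(41106 + 21\right)^{2} = 41127^{2} = 1691430129$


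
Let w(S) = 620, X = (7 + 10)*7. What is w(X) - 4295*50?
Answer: -214130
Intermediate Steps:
X = 119 (X = 17*7 = 119)
w(X) - 4295*50 = 620 - 4295*50 = 620 - 214750 = -214130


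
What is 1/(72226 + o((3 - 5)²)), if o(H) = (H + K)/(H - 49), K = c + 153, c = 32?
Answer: 5/361109 ≈ 1.3846e-5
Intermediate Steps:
K = 185 (K = 32 + 153 = 185)
o(H) = (185 + H)/(-49 + H) (o(H) = (H + 185)/(H - 49) = (185 + H)/(-49 + H))
1/(72226 + o((3 - 5)²)) = 1/(72226 + (185 + (3 - 5)²)/(-49 + (3 - 5)²)) = 1/(72226 + (185 + (-2)²)/(-49 + (-2)²)) = 1/(72226 + (185 + 4)/(-49 + 4)) = 1/(72226 + 189/(-45)) = 1/(72226 - 1/45*189) = 1/(72226 - 21/5) = 1/(361109/5) = 5/361109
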